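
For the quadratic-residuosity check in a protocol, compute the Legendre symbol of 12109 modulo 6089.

(12109/6089)
  = (6020/6089)    [12109 ≡ 6020 mod 6089]
  = (1505/6089)    [6089 ≡ 1 mod 8 ⇒ (2/6089)^2 = +1]
  = (6089/1505)    [QR: 1505 ≡ 1 mod 4, sign kept]
  = (69/1505)    [6089 ≡ 69 mod 1505]
  = (1505/69)    [QR: 69 ≡ 1 mod 4, sign kept]
  = (56/69)    [1505 ≡ 56 mod 69]
  = -(7/69)    [69 ≡ 5 mod 8 ⇒ (2/69)^3 = -1]
  = -(69/7)    [QR: 69 ≡ 1 mod 4, sign kept]
  = -(6/7)    [69 ≡ 6 mod 7]
  = -(3/7)    [7 ≡ 7 mod 8 ⇒ (2/7) = +1]
  = (7/3)    [QR: both ≡ 3 mod 4, sign flips]
  = (1/3)    [7 ≡ 1 mod 3]
  = 1    [(1/3) = 1]

1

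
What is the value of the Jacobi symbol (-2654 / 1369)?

1

(-2654 / 1369)
  = (2654 / 1369)    [1369 ≡ 1 mod 4 ⇒ (-1 / 1369) = +1]
  = (1285 / 1369)    [2654 ≡ 1285 mod 1369]
  = (1369 / 1285)    [QR: 1285 ≡ 1 mod 4, sign kept]
  = (84 / 1285)    [1369 ≡ 84 mod 1285]
  = (21 / 1285)    [1285 ≡ 5 mod 8 ⇒ (2 / 1285)^2 = +1]
  = (1285 / 21)    [QR: 21 ≡ 1 mod 4, sign kept]
  = (4 / 21)    [1285 ≡ 4 mod 21]
  = (1 / 21)    [21 ≡ 5 mod 8 ⇒ (2 / 21)^2 = +1]
  = 1    [(1 / 21) = 1]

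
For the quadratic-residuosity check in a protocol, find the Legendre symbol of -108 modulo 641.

(-108 / 641)
  = (108 / 641)    [641 ≡ 1 mod 4 ⇒ (-1 / 641) = +1]
  = (27 / 641)    [641 ≡ 1 mod 8 ⇒ (2 / 641)^2 = +1]
  = (641 / 27)    [QR: 641 ≡ 1 mod 4, sign kept]
  = (20 / 27)    [641 ≡ 20 mod 27]
  = (5 / 27)    [27 ≡ 3 mod 8 ⇒ (2 / 27)^2 = +1]
  = (27 / 5)    [QR: 5 ≡ 1 mod 4, sign kept]
  = (2 / 5)    [27 ≡ 2 mod 5]
  = -(1 / 5)    [5 ≡ 5 mod 8 ⇒ (2 / 5) = -1]
  = -1    [(1 / 5) = 1]

-1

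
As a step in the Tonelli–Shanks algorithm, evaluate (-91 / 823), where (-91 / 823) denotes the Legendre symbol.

1

Reduce the numerator: -91 ≡ 732 (mod 823), so (-91 / 823) = (732 / 823).
Factor out 2: 732 = 2^2·183. Since 823 ≡ 7 (mod 8), (2 / 823) = +1, and (2 / 823)^2 = +1. Now have (183 / 823).
Both 183 ≡ 3 and 823 ≡ 3 (mod 4), so reciprocity gives (183 / 823) = -(823 / 183). Reduce: 823 ≡ 91 (mod 183). Now have -(91 / 183).
Both 91 ≡ 3 and 183 ≡ 3 (mod 4), so reciprocity gives (91 / 183) = -(183 / 91). Reduce: 183 ≡ 1 (mod 91). Now have (1 / 91).
(1 / 91) = 1. Collecting the sign factors: 1.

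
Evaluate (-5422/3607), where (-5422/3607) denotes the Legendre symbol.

Reduce the numerator: -5422 ≡ 1792 (mod 3607), so (-5422/3607) = (1792/3607).
Factor out 2: 1792 = 2^8·7. Since 3607 ≡ 7 (mod 8), (2/3607) = +1, and (2/3607)^8 = +1. Now have (7/3607).
Both 7 ≡ 3 and 3607 ≡ 3 (mod 4), so reciprocity gives (7/3607) = -(3607/7). Reduce: 3607 ≡ 2 (mod 7). Now have -(2/7).
Factor out 2: 2 = 2. Since 7 ≡ 7 (mod 8), (2/7) = +1. Now have -(1/7).
(1/7) = 1. Collecting the sign factors: -1.

-1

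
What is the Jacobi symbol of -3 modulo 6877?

(-3|6877)
  = (6874|6877)    [-3 ≡ 6874 mod 6877]
  = -(3437|6877)    [6877 ≡ 5 mod 8 ⇒ (2|6877) = -1]
  = -(6877|3437)    [QR: 3437 ≡ 1 mod 4, sign kept]
  = -(3|3437)    [6877 ≡ 3 mod 3437]
  = -(3437|3)    [QR: 3437 ≡ 1 mod 4, sign kept]
  = -(2|3)    [3437 ≡ 2 mod 3]
  = (1|3)    [3 ≡ 3 mod 8 ⇒ (2|3) = -1]
  = 1    [(1|3) = 1]

1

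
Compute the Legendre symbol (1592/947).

Reduce the numerator: 1592 ≡ 645 (mod 947), so (1592/947) = (645/947).
645 ≡ 1 (mod 4), so quadratic reciprocity gives (645/947) = (947/645). Reduce: 947 ≡ 302 (mod 645). Now have (302/645).
Factor out 2: 302 = 2·151. Since 645 ≡ 5 (mod 8), (2/645) = -1. Now have -(151/645).
645 ≡ 1 (mod 4), so quadratic reciprocity gives (151/645) = (645/151). Reduce: 645 ≡ 41 (mod 151). Now have -(41/151).
41 ≡ 1 (mod 4), so quadratic reciprocity gives (41/151) = (151/41). Reduce: 151 ≡ 28 (mod 41). Now have -(28/41).
Factor out 2: 28 = 2^2·7. Since 41 ≡ 1 (mod 8), (2/41) = +1, and (2/41)^2 = +1. Now have -(7/41).
41 ≡ 1 (mod 4), so quadratic reciprocity gives (7/41) = (41/7). Reduce: 41 ≡ 6 (mod 7). Now have -(6/7).
Factor out 2: 6 = 2·3. Since 7 ≡ 7 (mod 8), (2/7) = +1. Now have -(3/7).
Both 3 ≡ 3 and 7 ≡ 3 (mod 4), so reciprocity gives (3/7) = -(7/3). Reduce: 7 ≡ 1 (mod 3). Now have (1/3).
(1/3) = 1. Collecting the sign factors: 1.

1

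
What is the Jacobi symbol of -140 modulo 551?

(-140 / 551)
  = -(140 / 551)    [551 ≡ 3 mod 4 ⇒ (-1 / 551) = -1]
  = -(35 / 551)    [551 ≡ 7 mod 8 ⇒ (2 / 551)^2 = +1]
  = (551 / 35)    [QR: both ≡ 3 mod 4, sign flips]
  = (26 / 35)    [551 ≡ 26 mod 35]
  = -(13 / 35)    [35 ≡ 3 mod 8 ⇒ (2 / 35) = -1]
  = -(35 / 13)    [QR: 13 ≡ 1 mod 4, sign kept]
  = -(9 / 13)    [35 ≡ 9 mod 13]
  = -(13 / 9)    [QR: 9 ≡ 1 mod 4, sign kept]
  = -(4 / 9)    [13 ≡ 4 mod 9]
  = -(1 / 9)    [9 ≡ 1 mod 8 ⇒ (2 / 9)^2 = +1]
  = -1    [(1 / 9) = 1]

-1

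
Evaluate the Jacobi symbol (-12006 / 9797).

1

(-12006 / 9797)
  = (12006 / 9797)    [9797 ≡ 1 mod 4 ⇒ (-1 / 9797) = +1]
  = (2209 / 9797)    [12006 ≡ 2209 mod 9797]
  = (9797 / 2209)    [QR: 2209 ≡ 1 mod 4, sign kept]
  = (961 / 2209)    [9797 ≡ 961 mod 2209]
  = (2209 / 961)    [QR: 961 ≡ 1 mod 4, sign kept]
  = (287 / 961)    [2209 ≡ 287 mod 961]
  = (961 / 287)    [QR: 961 ≡ 1 mod 4, sign kept]
  = (100 / 287)    [961 ≡ 100 mod 287]
  = (25 / 287)    [287 ≡ 7 mod 8 ⇒ (2 / 287)^2 = +1]
  = (287 / 25)    [QR: 25 ≡ 1 mod 4, sign kept]
  = (12 / 25)    [287 ≡ 12 mod 25]
  = (3 / 25)    [25 ≡ 1 mod 8 ⇒ (2 / 25)^2 = +1]
  = (25 / 3)    [QR: 25 ≡ 1 mod 4, sign kept]
  = (1 / 3)    [25 ≡ 1 mod 3]
  = 1    [(1 / 3) = 1]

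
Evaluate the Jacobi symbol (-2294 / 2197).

Reduce the numerator: -2294 ≡ 2100 (mod 2197), so (-2294 / 2197) = (2100 / 2197).
Factor out 2: 2100 = 2^2·525. Since 2197 ≡ 5 (mod 8), (2 / 2197) = -1, and (2 / 2197)^2 = +1. Now have (525 / 2197).
525 ≡ 1 (mod 4), so quadratic reciprocity gives (525 / 2197) = (2197 / 525). Reduce: 2197 ≡ 97 (mod 525). Now have (97 / 525).
97 ≡ 1 (mod 4), so quadratic reciprocity gives (97 / 525) = (525 / 97). Reduce: 525 ≡ 40 (mod 97). Now have (40 / 97).
Factor out 2: 40 = 2^3·5. Since 97 ≡ 1 (mod 8), (2 / 97) = +1, and (2 / 97)^3 = +1. Now have (5 / 97).
5 ≡ 1 (mod 4), so quadratic reciprocity gives (5 / 97) = (97 / 5). Reduce: 97 ≡ 2 (mod 5). Now have (2 / 5).
Factor out 2: 2 = 2. Since 5 ≡ 5 (mod 8), (2 / 5) = -1. Now have -(1 / 5).
(1 / 5) = 1. Collecting the sign factors: -1.

-1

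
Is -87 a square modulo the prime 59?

no

(-87/59)
  = (31/59)    [-87 ≡ 31 mod 59]
  = -(59/31)    [QR: both ≡ 3 mod 4, sign flips]
  = -(28/31)    [59 ≡ 28 mod 31]
  = -(7/31)    [31 ≡ 7 mod 8 ⇒ (2/31)^2 = +1]
  = (31/7)    [QR: both ≡ 3 mod 4, sign flips]
  = (3/7)    [31 ≡ 3 mod 7]
  = -(7/3)    [QR: both ≡ 3 mod 4, sign flips]
  = -(1/3)    [7 ≡ 1 mod 3]
  = -1    [(1/3) = 1]
(-87/59) = -1, and 59 is prime, so -87 is not a quadratic residue mod 59.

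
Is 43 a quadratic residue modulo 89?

89 ≡ 1 (mod 4), so quadratic reciprocity gives (43/89) = (89/43). Reduce: 89 ≡ 3 (mod 43). Now have (3/43).
Both 3 ≡ 3 and 43 ≡ 3 (mod 4), so reciprocity gives (3/43) = -(43/3). Reduce: 43 ≡ 1 (mod 3). Now have -(1/3).
(1/3) = 1. Collecting the sign factors: -1.
The Legendre symbol is -1, so x^2 ≡ 43 (mod 89) has no solution.

no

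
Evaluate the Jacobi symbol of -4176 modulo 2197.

(-4176|2197)
  = (218|2197)    [-4176 ≡ 218 mod 2197]
  = -(109|2197)    [2197 ≡ 5 mod 8 ⇒ (2|2197) = -1]
  = -(2197|109)    [QR: 109 ≡ 1 mod 4, sign kept]
  = -(17|109)    [2197 ≡ 17 mod 109]
  = -(109|17)    [QR: 17 ≡ 1 mod 4, sign kept]
  = -(7|17)    [109 ≡ 7 mod 17]
  = -(17|7)    [QR: 17 ≡ 1 mod 4, sign kept]
  = -(3|7)    [17 ≡ 3 mod 7]
  = (7|3)    [QR: both ≡ 3 mod 4, sign flips]
  = (1|3)    [7 ≡ 1 mod 3]
  = 1    [(1|3) = 1]

1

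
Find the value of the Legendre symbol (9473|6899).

(9473|6899)
  = (2574|6899)    [9473 ≡ 2574 mod 6899]
  = -(1287|6899)    [6899 ≡ 3 mod 8 ⇒ (2|6899) = -1]
  = (6899|1287)    [QR: both ≡ 3 mod 4, sign flips]
  = (464|1287)    [6899 ≡ 464 mod 1287]
  = (29|1287)    [1287 ≡ 7 mod 8 ⇒ (2|1287)^4 = +1]
  = (1287|29)    [QR: 29 ≡ 1 mod 4, sign kept]
  = (11|29)    [1287 ≡ 11 mod 29]
  = (29|11)    [QR: 29 ≡ 1 mod 4, sign kept]
  = (7|11)    [29 ≡ 7 mod 11]
  = -(11|7)    [QR: both ≡ 3 mod 4, sign flips]
  = -(4|7)    [11 ≡ 4 mod 7]
  = -(1|7)    [7 ≡ 7 mod 8 ⇒ (2|7)^2 = +1]
  = -1    [(1|7) = 1]

-1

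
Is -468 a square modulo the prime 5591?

no

Reduce the numerator: -468 ≡ 5123 (mod 5591), so (-468|5591) = (5123|5591).
Both 5123 ≡ 3 and 5591 ≡ 3 (mod 4), so reciprocity gives (5123|5591) = -(5591|5123). Reduce: 5591 ≡ 468 (mod 5123). Now have -(468|5123).
Factor out 2: 468 = 2^2·117. Since 5123 ≡ 3 (mod 8), (2|5123) = -1, and (2|5123)^2 = +1. Now have -(117|5123).
117 ≡ 1 (mod 4), so quadratic reciprocity gives (117|5123) = (5123|117). Reduce: 5123 ≡ 92 (mod 117). Now have -(92|117).
Factor out 2: 92 = 2^2·23. Since 117 ≡ 5 (mod 8), (2|117) = -1, and (2|117)^2 = +1. Now have -(23|117).
117 ≡ 1 (mod 4), so quadratic reciprocity gives (23|117) = (117|23). Reduce: 117 ≡ 2 (mod 23). Now have -(2|23).
Factor out 2: 2 = 2. Since 23 ≡ 7 (mod 8), (2|23) = +1. Now have -(1|23).
(1|23) = 1. Collecting the sign factors: -1.
(-468|5591) = -1, and 5591 is prime, so -468 is not a quadratic residue mod 5591.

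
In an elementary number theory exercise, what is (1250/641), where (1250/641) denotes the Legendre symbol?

1

(1250/641)
  = (609/641)    [1250 ≡ 609 mod 641]
  = (641/609)    [QR: 609 ≡ 1 mod 4, sign kept]
  = (32/609)    [641 ≡ 32 mod 609]
  = (1/609)    [609 ≡ 1 mod 8 ⇒ (2/609)^5 = +1]
  = 1    [(1/609) = 1]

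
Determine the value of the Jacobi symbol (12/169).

Factor out 2: 12 = 2^2·3. Since 169 ≡ 1 (mod 8), (2/169) = +1, and (2/169)^2 = +1. Now have (3/169).
169 ≡ 1 (mod 4), so quadratic reciprocity gives (3/169) = (169/3). Reduce: 169 ≡ 1 (mod 3). Now have (1/3).
(1/3) = 1. Collecting the sign factors: 1.

1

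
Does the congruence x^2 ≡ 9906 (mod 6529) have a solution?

Reduce the numerator: 9906 ≡ 3377 (mod 6529), so (9906/6529) = (3377/6529).
3377 ≡ 1 (mod 4), so quadratic reciprocity gives (3377/6529) = (6529/3377). Reduce: 6529 ≡ 3152 (mod 3377). Now have (3152/3377).
Factor out 2: 3152 = 2^4·197. Since 3377 ≡ 1 (mod 8), (2/3377) = +1, and (2/3377)^4 = +1. Now have (197/3377).
197 ≡ 1 (mod 4), so quadratic reciprocity gives (197/3377) = (3377/197). Reduce: 3377 ≡ 28 (mod 197). Now have (28/197).
Factor out 2: 28 = 2^2·7. Since 197 ≡ 5 (mod 8), (2/197) = -1, and (2/197)^2 = +1. Now have (7/197).
197 ≡ 1 (mod 4), so quadratic reciprocity gives (7/197) = (197/7). Reduce: 197 ≡ 1 (mod 7). Now have (1/7).
(1/7) = 1. Collecting the sign factors: 1.
(9906/6529) = 1, and 6529 is prime, so 9906 is a quadratic residue mod 6529.

yes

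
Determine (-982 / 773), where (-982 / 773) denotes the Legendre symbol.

(-982 / 773)
  = (564 / 773)    [-982 ≡ 564 mod 773]
  = (141 / 773)    [773 ≡ 5 mod 8 ⇒ (2 / 773)^2 = +1]
  = (773 / 141)    [QR: 141 ≡ 1 mod 4, sign kept]
  = (68 / 141)    [773 ≡ 68 mod 141]
  = (17 / 141)    [141 ≡ 5 mod 8 ⇒ (2 / 141)^2 = +1]
  = (141 / 17)    [QR: 17 ≡ 1 mod 4, sign kept]
  = (5 / 17)    [141 ≡ 5 mod 17]
  = (17 / 5)    [QR: 5 ≡ 1 mod 4, sign kept]
  = (2 / 5)    [17 ≡ 2 mod 5]
  = -(1 / 5)    [5 ≡ 5 mod 8 ⇒ (2 / 5) = -1]
  = -1    [(1 / 5) = 1]

-1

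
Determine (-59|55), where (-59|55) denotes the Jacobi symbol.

(-59|55)
  = (51|55)    [-59 ≡ 51 mod 55]
  = -(55|51)    [QR: both ≡ 3 mod 4, sign flips]
  = -(4|51)    [55 ≡ 4 mod 51]
  = -(1|51)    [51 ≡ 3 mod 8 ⇒ (2|51)^2 = +1]
  = -1    [(1|51) = 1]

-1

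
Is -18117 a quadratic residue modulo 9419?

yes

(-18117/9419)
  = -(18117/9419)    [9419 ≡ 3 mod 4 ⇒ (-1/9419) = -1]
  = -(8698/9419)    [18117 ≡ 8698 mod 9419]
  = (4349/9419)    [9419 ≡ 3 mod 8 ⇒ (2/9419) = -1]
  = (9419/4349)    [QR: 4349 ≡ 1 mod 4, sign kept]
  = (721/4349)    [9419 ≡ 721 mod 4349]
  = (4349/721)    [QR: 721 ≡ 1 mod 4, sign kept]
  = (23/721)    [4349 ≡ 23 mod 721]
  = (721/23)    [QR: 721 ≡ 1 mod 4, sign kept]
  = (8/23)    [721 ≡ 8 mod 23]
  = (1/23)    [23 ≡ 7 mod 8 ⇒ (2/23)^3 = +1]
  = 1    [(1/23) = 1]
The Legendre symbol is 1, so x^2 ≡ -18117 (mod 9419) has solution.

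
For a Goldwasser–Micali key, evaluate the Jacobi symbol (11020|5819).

1

(11020|5819)
  = (5201|5819)    [11020 ≡ 5201 mod 5819]
  = (5819|5201)    [QR: 5201 ≡ 1 mod 4, sign kept]
  = (618|5201)    [5819 ≡ 618 mod 5201]
  = (309|5201)    [5201 ≡ 1 mod 8 ⇒ (2|5201) = +1]
  = (5201|309)    [QR: 309 ≡ 1 mod 4, sign kept]
  = (257|309)    [5201 ≡ 257 mod 309]
  = (309|257)    [QR: 257 ≡ 1 mod 4, sign kept]
  = (52|257)    [309 ≡ 52 mod 257]
  = (13|257)    [257 ≡ 1 mod 8 ⇒ (2|257)^2 = +1]
  = (257|13)    [QR: 13 ≡ 1 mod 4, sign kept]
  = (10|13)    [257 ≡ 10 mod 13]
  = -(5|13)    [13 ≡ 5 mod 8 ⇒ (2|13) = -1]
  = -(13|5)    [QR: 5 ≡ 1 mod 4, sign kept]
  = -(3|5)    [13 ≡ 3 mod 5]
  = -(5|3)    [QR: 5 ≡ 1 mod 4, sign kept]
  = -(2|3)    [5 ≡ 2 mod 3]
  = (1|3)    [3 ≡ 3 mod 8 ⇒ (2|3) = -1]
  = 1    [(1|3) = 1]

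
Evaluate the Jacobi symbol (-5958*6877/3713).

By multiplicativity, (-5958·6877/3713) = (-5958/3713)·(6877/3713).
First factor (-5958/3713):
Reduce the numerator: -5958 ≡ 1468 (mod 3713), so (-5958/3713) = (1468/3713).
Factor out 2: 1468 = 2^2·367. Since 3713 ≡ 1 (mod 8), (2/3713) = +1, and (2/3713)^2 = +1. Now have (367/3713).
3713 ≡ 1 (mod 4), so quadratic reciprocity gives (367/3713) = (3713/367). Reduce: 3713 ≡ 43 (mod 367). Now have (43/367).
Both 43 ≡ 3 and 367 ≡ 3 (mod 4), so reciprocity gives (43/367) = -(367/43). Reduce: 367 ≡ 23 (mod 43). Now have -(23/43).
Both 23 ≡ 3 and 43 ≡ 3 (mod 4), so reciprocity gives (23/43) = -(43/23). Reduce: 43 ≡ 20 (mod 23). Now have (20/23).
Factor out 2: 20 = 2^2·5. Since 23 ≡ 7 (mod 8), (2/23) = +1, and (2/23)^2 = +1. Now have (5/23).
5 ≡ 1 (mod 4), so quadratic reciprocity gives (5/23) = (23/5). Reduce: 23 ≡ 3 (mod 5). Now have (3/5).
5 ≡ 1 (mod 4), so quadratic reciprocity gives (3/5) = (5/3). Reduce: 5 ≡ 2 (mod 3). Now have (2/3).
Factor out 2: 2 = 2. Since 3 ≡ 3 (mod 8), (2/3) = -1. Now have -(1/3).
(1/3) = 1. Collecting the sign factors: -1.
Second factor (6877/3713):
Reduce the numerator: 6877 ≡ 3164 (mod 3713), so (6877/3713) = (3164/3713).
Factor out 2: 3164 = 2^2·791. Since 3713 ≡ 1 (mod 8), (2/3713) = +1, and (2/3713)^2 = +1. Now have (791/3713).
3713 ≡ 1 (mod 4), so quadratic reciprocity gives (791/3713) = (3713/791). Reduce: 3713 ≡ 549 (mod 791). Now have (549/791).
549 ≡ 1 (mod 4), so quadratic reciprocity gives (549/791) = (791/549). Reduce: 791 ≡ 242 (mod 549). Now have (242/549).
Factor out 2: 242 = 2·121. Since 549 ≡ 5 (mod 8), (2/549) = -1. Now have -(121/549).
121 ≡ 1 (mod 4), so quadratic reciprocity gives (121/549) = (549/121). Reduce: 549 ≡ 65 (mod 121). Now have -(65/121).
65 ≡ 1 (mod 4), so quadratic reciprocity gives (65/121) = (121/65). Reduce: 121 ≡ 56 (mod 65). Now have -(56/65).
Factor out 2: 56 = 2^3·7. Since 65 ≡ 1 (mod 8), (2/65) = +1, and (2/65)^3 = +1. Now have -(7/65).
65 ≡ 1 (mod 4), so quadratic reciprocity gives (7/65) = (65/7). Reduce: 65 ≡ 2 (mod 7). Now have -(2/7).
Factor out 2: 2 = 2. Since 7 ≡ 7 (mod 8), (2/7) = +1. Now have -(1/7).
(1/7) = 1. Collecting the sign factors: -1.
Product: (-1)·(-1) = 1.

1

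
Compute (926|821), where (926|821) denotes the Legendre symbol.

Reduce the numerator: 926 ≡ 105 (mod 821), so (926|821) = (105|821).
105 ≡ 1 (mod 4), so quadratic reciprocity gives (105|821) = (821|105). Reduce: 821 ≡ 86 (mod 105). Now have (86|105).
Factor out 2: 86 = 2·43. Since 105 ≡ 1 (mod 8), (2|105) = +1. Now have (43|105).
105 ≡ 1 (mod 4), so quadratic reciprocity gives (43|105) = (105|43). Reduce: 105 ≡ 19 (mod 43). Now have (19|43).
Both 19 ≡ 3 and 43 ≡ 3 (mod 4), so reciprocity gives (19|43) = -(43|19). Reduce: 43 ≡ 5 (mod 19). Now have -(5|19).
5 ≡ 1 (mod 4), so quadratic reciprocity gives (5|19) = (19|5). Reduce: 19 ≡ 4 (mod 5). Now have -(4|5).
Factor out 2: 4 = 2^2. Since 5 ≡ 5 (mod 8), (2|5) = -1, and (2|5)^2 = +1. Now have -(1|5).
(1|5) = 1. Collecting the sign factors: -1.

-1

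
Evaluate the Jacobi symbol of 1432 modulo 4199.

-1

Factor out 2: 1432 = 2^3·179. Since 4199 ≡ 7 (mod 8), (2|4199) = +1, and (2|4199)^3 = +1. Now have (179|4199).
Both 179 ≡ 3 and 4199 ≡ 3 (mod 4), so reciprocity gives (179|4199) = -(4199|179). Reduce: 4199 ≡ 82 (mod 179). Now have -(82|179).
Factor out 2: 82 = 2·41. Since 179 ≡ 3 (mod 8), (2|179) = -1. Now have (41|179).
41 ≡ 1 (mod 4), so quadratic reciprocity gives (41|179) = (179|41). Reduce: 179 ≡ 15 (mod 41). Now have (15|41).
41 ≡ 1 (mod 4), so quadratic reciprocity gives (15|41) = (41|15). Reduce: 41 ≡ 11 (mod 15). Now have (11|15).
Both 11 ≡ 3 and 15 ≡ 3 (mod 4), so reciprocity gives (11|15) = -(15|11). Reduce: 15 ≡ 4 (mod 11). Now have -(4|11).
Factor out 2: 4 = 2^2. Since 11 ≡ 3 (mod 8), (2|11) = -1, and (2|11)^2 = +1. Now have -(1|11).
(1|11) = 1. Collecting the sign factors: -1.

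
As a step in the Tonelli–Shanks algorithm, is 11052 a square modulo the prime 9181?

yes

(11052/9181)
  = (1871/9181)    [11052 ≡ 1871 mod 9181]
  = (9181/1871)    [QR: 9181 ≡ 1 mod 4, sign kept]
  = (1697/1871)    [9181 ≡ 1697 mod 1871]
  = (1871/1697)    [QR: 1697 ≡ 1 mod 4, sign kept]
  = (174/1697)    [1871 ≡ 174 mod 1697]
  = (87/1697)    [1697 ≡ 1 mod 8 ⇒ (2/1697) = +1]
  = (1697/87)    [QR: 1697 ≡ 1 mod 4, sign kept]
  = (44/87)    [1697 ≡ 44 mod 87]
  = (11/87)    [87 ≡ 7 mod 8 ⇒ (2/87)^2 = +1]
  = -(87/11)    [QR: both ≡ 3 mod 4, sign flips]
  = -(10/11)    [87 ≡ 10 mod 11]
  = (5/11)    [11 ≡ 3 mod 8 ⇒ (2/11) = -1]
  = (11/5)    [QR: 5 ≡ 1 mod 4, sign kept]
  = (1/5)    [11 ≡ 1 mod 5]
  = 1    [(1/5) = 1]
The Legendre symbol is 1, so x^2 ≡ 11052 (mod 9181) has solution.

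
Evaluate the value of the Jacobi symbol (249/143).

1

(249/143)
  = (106/143)    [249 ≡ 106 mod 143]
  = (53/143)    [143 ≡ 7 mod 8 ⇒ (2/143) = +1]
  = (143/53)    [QR: 53 ≡ 1 mod 4, sign kept]
  = (37/53)    [143 ≡ 37 mod 53]
  = (53/37)    [QR: 37 ≡ 1 mod 4, sign kept]
  = (16/37)    [53 ≡ 16 mod 37]
  = (1/37)    [37 ≡ 5 mod 8 ⇒ (2/37)^4 = +1]
  = 1    [(1/37) = 1]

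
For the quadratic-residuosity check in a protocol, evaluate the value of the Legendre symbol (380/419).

-1

(380/419)
  = (95/419)    [419 ≡ 3 mod 8 ⇒ (2/419)^2 = +1]
  = -(419/95)    [QR: both ≡ 3 mod 4, sign flips]
  = -(39/95)    [419 ≡ 39 mod 95]
  = (95/39)    [QR: both ≡ 3 mod 4, sign flips]
  = (17/39)    [95 ≡ 17 mod 39]
  = (39/17)    [QR: 17 ≡ 1 mod 4, sign kept]
  = (5/17)    [39 ≡ 5 mod 17]
  = (17/5)    [QR: 5 ≡ 1 mod 4, sign kept]
  = (2/5)    [17 ≡ 2 mod 5]
  = -(1/5)    [5 ≡ 5 mod 8 ⇒ (2/5) = -1]
  = -1    [(1/5) = 1]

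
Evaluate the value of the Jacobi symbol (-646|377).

(-646|377)
  = (646|377)    [377 ≡ 1 mod 4 ⇒ (-1|377) = +1]
  = (269|377)    [646 ≡ 269 mod 377]
  = (377|269)    [QR: 269 ≡ 1 mod 4, sign kept]
  = (108|269)    [377 ≡ 108 mod 269]
  = (27|269)    [269 ≡ 5 mod 8 ⇒ (2|269)^2 = +1]
  = (269|27)    [QR: 269 ≡ 1 mod 4, sign kept]
  = (26|27)    [269 ≡ 26 mod 27]
  = -(13|27)    [27 ≡ 3 mod 8 ⇒ (2|27) = -1]
  = -(27|13)    [QR: 13 ≡ 1 mod 4, sign kept]
  = -(1|13)    [27 ≡ 1 mod 13]
  = -1    [(1|13) = 1]

-1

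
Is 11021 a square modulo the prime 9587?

(11021|9587)
  = (1434|9587)    [11021 ≡ 1434 mod 9587]
  = -(717|9587)    [9587 ≡ 3 mod 8 ⇒ (2|9587) = -1]
  = -(9587|717)    [QR: 717 ≡ 1 mod 4, sign kept]
  = -(266|717)    [9587 ≡ 266 mod 717]
  = (133|717)    [717 ≡ 5 mod 8 ⇒ (2|717) = -1]
  = (717|133)    [QR: 133 ≡ 1 mod 4, sign kept]
  = (52|133)    [717 ≡ 52 mod 133]
  = (13|133)    [133 ≡ 5 mod 8 ⇒ (2|133)^2 = +1]
  = (133|13)    [QR: 13 ≡ 1 mod 4, sign kept]
  = (3|13)    [133 ≡ 3 mod 13]
  = (13|3)    [QR: 13 ≡ 1 mod 4, sign kept]
  = (1|3)    [13 ≡ 1 mod 3]
  = 1    [(1|3) = 1]
The Legendre symbol is 1, so x^2 ≡ 11021 (mod 9587) has solution.

yes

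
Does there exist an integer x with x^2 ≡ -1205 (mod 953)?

yes

(-1205/953)
  = (1205/953)    [953 ≡ 1 mod 4 ⇒ (-1/953) = +1]
  = (252/953)    [1205 ≡ 252 mod 953]
  = (63/953)    [953 ≡ 1 mod 8 ⇒ (2/953)^2 = +1]
  = (953/63)    [QR: 953 ≡ 1 mod 4, sign kept]
  = (8/63)    [953 ≡ 8 mod 63]
  = (1/63)    [63 ≡ 7 mod 8 ⇒ (2/63)^3 = +1]
  = 1    [(1/63) = 1]
(-1205/953) = 1, and 953 is prime, so -1205 is a quadratic residue mod 953.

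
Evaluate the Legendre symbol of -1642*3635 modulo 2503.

1

By multiplicativity, (-1642·3635/2503) = (-1642/2503)·(3635/2503).
First factor (-1642/2503):
(-1642/2503)
  = (861/2503)    [-1642 ≡ 861 mod 2503]
  = (2503/861)    [QR: 861 ≡ 1 mod 4, sign kept]
  = (781/861)    [2503 ≡ 781 mod 861]
  = (861/781)    [QR: 781 ≡ 1 mod 4, sign kept]
  = (80/781)    [861 ≡ 80 mod 781]
  = (5/781)    [781 ≡ 5 mod 8 ⇒ (2/781)^4 = +1]
  = (781/5)    [QR: 5 ≡ 1 mod 4, sign kept]
  = (1/5)    [781 ≡ 1 mod 5]
  = 1    [(1/5) = 1]
Second factor (3635/2503):
(3635/2503)
  = (1132/2503)    [3635 ≡ 1132 mod 2503]
  = (283/2503)    [2503 ≡ 7 mod 8 ⇒ (2/2503)^2 = +1]
  = -(2503/283)    [QR: both ≡ 3 mod 4, sign flips]
  = -(239/283)    [2503 ≡ 239 mod 283]
  = (283/239)    [QR: both ≡ 3 mod 4, sign flips]
  = (44/239)    [283 ≡ 44 mod 239]
  = (11/239)    [239 ≡ 7 mod 8 ⇒ (2/239)^2 = +1]
  = -(239/11)    [QR: both ≡ 3 mod 4, sign flips]
  = -(8/11)    [239 ≡ 8 mod 11]
  = (1/11)    [11 ≡ 3 mod 8 ⇒ (2/11)^3 = -1]
  = 1    [(1/11) = 1]
Product: (1)·(1) = 1.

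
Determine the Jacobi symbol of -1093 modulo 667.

Reduce the numerator: -1093 ≡ 241 (mod 667), so (-1093/667) = (241/667).
241 ≡ 1 (mod 4), so quadratic reciprocity gives (241/667) = (667/241). Reduce: 667 ≡ 185 (mod 241). Now have (185/241).
185 ≡ 1 (mod 4), so quadratic reciprocity gives (185/241) = (241/185). Reduce: 241 ≡ 56 (mod 185). Now have (56/185).
Factor out 2: 56 = 2^3·7. Since 185 ≡ 1 (mod 8), (2/185) = +1, and (2/185)^3 = +1. Now have (7/185).
185 ≡ 1 (mod 4), so quadratic reciprocity gives (7/185) = (185/7). Reduce: 185 ≡ 3 (mod 7). Now have (3/7).
Both 3 ≡ 3 and 7 ≡ 3 (mod 4), so reciprocity gives (3/7) = -(7/3). Reduce: 7 ≡ 1 (mod 3). Now have -(1/3).
(1/3) = 1. Collecting the sign factors: -1.

-1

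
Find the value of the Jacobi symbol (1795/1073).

Reduce the numerator: 1795 ≡ 722 (mod 1073), so (1795/1073) = (722/1073).
Factor out 2: 722 = 2·361. Since 1073 ≡ 1 (mod 8), (2/1073) = +1. Now have (361/1073).
361 ≡ 1 (mod 4), so quadratic reciprocity gives (361/1073) = (1073/361). Reduce: 1073 ≡ 351 (mod 361). Now have (351/361).
361 ≡ 1 (mod 4), so quadratic reciprocity gives (351/361) = (361/351). Reduce: 361 ≡ 10 (mod 351). Now have (10/351).
Factor out 2: 10 = 2·5. Since 351 ≡ 7 (mod 8), (2/351) = +1. Now have (5/351).
5 ≡ 1 (mod 4), so quadratic reciprocity gives (5/351) = (351/5). Reduce: 351 ≡ 1 (mod 5). Now have (1/5).
(1/5) = 1. Collecting the sign factors: 1.

1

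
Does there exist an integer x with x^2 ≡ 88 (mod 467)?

Factor out 2: 88 = 2^3·11. Since 467 ≡ 3 (mod 8), (2/467) = -1, and (2/467)^3 = -1. Now have -(11/467).
Both 11 ≡ 3 and 467 ≡ 3 (mod 4), so reciprocity gives (11/467) = -(467/11). Reduce: 467 ≡ 5 (mod 11). Now have (5/11).
5 ≡ 1 (mod 4), so quadratic reciprocity gives (5/11) = (11/5). Reduce: 11 ≡ 1 (mod 5). Now have (1/5).
(1/5) = 1. Collecting the sign factors: 1.
The Legendre symbol is 1, so x^2 ≡ 88 (mod 467) has solution.

yes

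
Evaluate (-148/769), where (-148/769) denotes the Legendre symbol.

(-148/769)
  = (148/769)    [769 ≡ 1 mod 4 ⇒ (-1/769) = +1]
  = (37/769)    [769 ≡ 1 mod 8 ⇒ (2/769)^2 = +1]
  = (769/37)    [QR: 37 ≡ 1 mod 4, sign kept]
  = (29/37)    [769 ≡ 29 mod 37]
  = (37/29)    [QR: 29 ≡ 1 mod 4, sign kept]
  = (8/29)    [37 ≡ 8 mod 29]
  = -(1/29)    [29 ≡ 5 mod 8 ⇒ (2/29)^3 = -1]
  = -1    [(1/29) = 1]

-1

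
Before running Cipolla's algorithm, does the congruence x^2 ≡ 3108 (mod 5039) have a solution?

yes

(3108/5039)
  = (777/5039)    [5039 ≡ 7 mod 8 ⇒ (2/5039)^2 = +1]
  = (5039/777)    [QR: 777 ≡ 1 mod 4, sign kept]
  = (377/777)    [5039 ≡ 377 mod 777]
  = (777/377)    [QR: 377 ≡ 1 mod 4, sign kept]
  = (23/377)    [777 ≡ 23 mod 377]
  = (377/23)    [QR: 377 ≡ 1 mod 4, sign kept]
  = (9/23)    [377 ≡ 9 mod 23]
  = (23/9)    [QR: 9 ≡ 1 mod 4, sign kept]
  = (5/9)    [23 ≡ 5 mod 9]
  = (9/5)    [QR: 5 ≡ 1 mod 4, sign kept]
  = (4/5)    [9 ≡ 4 mod 5]
  = (1/5)    [5 ≡ 5 mod 8 ⇒ (2/5)^2 = +1]
  = 1    [(1/5) = 1]
The Legendre symbol is 1, so x^2 ≡ 3108 (mod 5039) has solution.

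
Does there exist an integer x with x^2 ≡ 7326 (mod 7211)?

no

(7326/7211)
  = (115/7211)    [7326 ≡ 115 mod 7211]
  = -(7211/115)    [QR: both ≡ 3 mod 4, sign flips]
  = -(81/115)    [7211 ≡ 81 mod 115]
  = -(115/81)    [QR: 81 ≡ 1 mod 4, sign kept]
  = -(34/81)    [115 ≡ 34 mod 81]
  = -(17/81)    [81 ≡ 1 mod 8 ⇒ (2/81) = +1]
  = -(81/17)    [QR: 17 ≡ 1 mod 4, sign kept]
  = -(13/17)    [81 ≡ 13 mod 17]
  = -(17/13)    [QR: 13 ≡ 1 mod 4, sign kept]
  = -(4/13)    [17 ≡ 4 mod 13]
  = -(1/13)    [13 ≡ 5 mod 8 ⇒ (2/13)^2 = +1]
  = -1    [(1/13) = 1]
(7326/7211) = -1, and 7211 is prime, so 7326 is not a quadratic residue mod 7211.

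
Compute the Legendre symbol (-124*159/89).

1

By multiplicativity, (-124·159/89) = (-124/89)·(159/89).
First factor (-124/89):
Pull out -1: (-124/89) = (-1/89)·(124/89). Since 89 ≡ 1 (mod 4), (-1/89) = +1. Now have (124/89).
Reduce the numerator: 124 ≡ 35 (mod 89), so (124/89) = (35/89).
89 ≡ 1 (mod 4), so quadratic reciprocity gives (35/89) = (89/35). Reduce: 89 ≡ 19 (mod 35). Now have (19/35).
Both 19 ≡ 3 and 35 ≡ 3 (mod 4), so reciprocity gives (19/35) = -(35/19). Reduce: 35 ≡ 16 (mod 19). Now have -(16/19).
Factor out 2: 16 = 2^4. Since 19 ≡ 3 (mod 8), (2/19) = -1, and (2/19)^4 = +1. Now have -(1/19).
(1/19) = 1. Collecting the sign factors: -1.
Second factor (159/89):
Reduce the numerator: 159 ≡ 70 (mod 89), so (159/89) = (70/89).
Factor out 2: 70 = 2·35. Since 89 ≡ 1 (mod 8), (2/89) = +1. Now have (35/89).
89 ≡ 1 (mod 4), so quadratic reciprocity gives (35/89) = (89/35). Reduce: 89 ≡ 19 (mod 35). Now have (19/35).
Both 19 ≡ 3 and 35 ≡ 3 (mod 4), so reciprocity gives (19/35) = -(35/19). Reduce: 35 ≡ 16 (mod 19). Now have -(16/19).
Factor out 2: 16 = 2^4. Since 19 ≡ 3 (mod 8), (2/19) = -1, and (2/19)^4 = +1. Now have -(1/19).
(1/19) = 1. Collecting the sign factors: -1.
Product: (-1)·(-1) = 1.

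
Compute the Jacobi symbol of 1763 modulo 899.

(1763 / 899)
  = (864 / 899)    [1763 ≡ 864 mod 899]
  = -(27 / 899)    [899 ≡ 3 mod 8 ⇒ (2 / 899)^5 = -1]
  = (899 / 27)    [QR: both ≡ 3 mod 4, sign flips]
  = (8 / 27)    [899 ≡ 8 mod 27]
  = -(1 / 27)    [27 ≡ 3 mod 8 ⇒ (2 / 27)^3 = -1]
  = -1    [(1 / 27) = 1]

-1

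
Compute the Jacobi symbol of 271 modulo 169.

1

Reduce the numerator: 271 ≡ 102 (mod 169), so (271/169) = (102/169).
Factor out 2: 102 = 2·51. Since 169 ≡ 1 (mod 8), (2/169) = +1. Now have (51/169).
169 ≡ 1 (mod 4), so quadratic reciprocity gives (51/169) = (169/51). Reduce: 169 ≡ 16 (mod 51). Now have (16/51).
Factor out 2: 16 = 2^4. Since 51 ≡ 3 (mod 8), (2/51) = -1, and (2/51)^4 = +1. Now have (1/51).
(1/51) = 1. Collecting the sign factors: 1.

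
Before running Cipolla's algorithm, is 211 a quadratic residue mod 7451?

no

Both 211 ≡ 3 and 7451 ≡ 3 (mod 4), so reciprocity gives (211|7451) = -(7451|211). Reduce: 7451 ≡ 66 (mod 211). Now have -(66|211).
Factor out 2: 66 = 2·33. Since 211 ≡ 3 (mod 8), (2|211) = -1. Now have (33|211).
33 ≡ 1 (mod 4), so quadratic reciprocity gives (33|211) = (211|33). Reduce: 211 ≡ 13 (mod 33). Now have (13|33).
13 ≡ 1 (mod 4), so quadratic reciprocity gives (13|33) = (33|13). Reduce: 33 ≡ 7 (mod 13). Now have (7|13).
13 ≡ 1 (mod 4), so quadratic reciprocity gives (7|13) = (13|7). Reduce: 13 ≡ 6 (mod 7). Now have (6|7).
Factor out 2: 6 = 2·3. Since 7 ≡ 7 (mod 8), (2|7) = +1. Now have (3|7).
Both 3 ≡ 3 and 7 ≡ 3 (mod 4), so reciprocity gives (3|7) = -(7|3). Reduce: 7 ≡ 1 (mod 3). Now have -(1|3).
(1|3) = 1. Collecting the sign factors: -1.
The Legendre symbol is -1, so x^2 ≡ 211 (mod 7451) has no solution.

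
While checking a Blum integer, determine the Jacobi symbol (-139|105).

Reduce the numerator: -139 ≡ 71 (mod 105), so (-139|105) = (71|105).
105 ≡ 1 (mod 4), so quadratic reciprocity gives (71|105) = (105|71). Reduce: 105 ≡ 34 (mod 71). Now have (34|71).
Factor out 2: 34 = 2·17. Since 71 ≡ 7 (mod 8), (2|71) = +1. Now have (17|71).
17 ≡ 1 (mod 4), so quadratic reciprocity gives (17|71) = (71|17). Reduce: 71 ≡ 3 (mod 17). Now have (3|17).
17 ≡ 1 (mod 4), so quadratic reciprocity gives (3|17) = (17|3). Reduce: 17 ≡ 2 (mod 3). Now have (2|3).
Factor out 2: 2 = 2. Since 3 ≡ 3 (mod 8), (2|3) = -1. Now have -(1|3).
(1|3) = 1. Collecting the sign factors: -1.

-1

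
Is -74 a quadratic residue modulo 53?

(-74/53)
  = (32/53)    [-74 ≡ 32 mod 53]
  = -(1/53)    [53 ≡ 5 mod 8 ⇒ (2/53)^5 = -1]
  = -1    [(1/53) = 1]
(-74/53) = -1, and 53 is prime, so -74 is not a quadratic residue mod 53.

no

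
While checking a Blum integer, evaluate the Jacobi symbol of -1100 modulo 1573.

Reduce the numerator: -1100 ≡ 473 (mod 1573), so (-1100|1573) = (473|1573).
473 ≡ 1 (mod 4), so quadratic reciprocity gives (473|1573) = (1573|473). Reduce: 1573 ≡ 154 (mod 473). Now have (154|473).
Factor out 2: 154 = 2·77. Since 473 ≡ 1 (mod 8), (2|473) = +1. Now have (77|473).
77 ≡ 1 (mod 4), so quadratic reciprocity gives (77|473) = (473|77). Reduce: 473 ≡ 11 (mod 77). Now have (11|77).
77 ≡ 1 (mod 4), so quadratic reciprocity gives (11|77) = (77|11). Reduce: 77 ≡ 0 (mod 11). Now have (0|11).
The numerator is now 0 with denominator 11 > 1: the symbol is 0.

0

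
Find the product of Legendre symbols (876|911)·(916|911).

By multiplicativity, (876·916|911) = (876|911)·(916|911).
First factor (876|911):
Factor out 2: 876 = 2^2·219. Since 911 ≡ 7 (mod 8), (2|911) = +1, and (2|911)^2 = +1. Now have (219|911).
Both 219 ≡ 3 and 911 ≡ 3 (mod 4), so reciprocity gives (219|911) = -(911|219). Reduce: 911 ≡ 35 (mod 219). Now have -(35|219).
Both 35 ≡ 3 and 219 ≡ 3 (mod 4), so reciprocity gives (35|219) = -(219|35). Reduce: 219 ≡ 9 (mod 35). Now have (9|35).
9 ≡ 1 (mod 4), so quadratic reciprocity gives (9|35) = (35|9). Reduce: 35 ≡ 8 (mod 9). Now have (8|9).
Factor out 2: 8 = 2^3. Since 9 ≡ 1 (mod 8), (2|9) = +1, and (2|9)^3 = +1. Now have (1|9).
(1|9) = 1. Collecting the sign factors: 1.
Second factor (916|911):
Reduce the numerator: 916 ≡ 5 (mod 911), so (916|911) = (5|911).
5 ≡ 1 (mod 4), so quadratic reciprocity gives (5|911) = (911|5). Reduce: 911 ≡ 1 (mod 5). Now have (1|5).
(1|5) = 1. Collecting the sign factors: 1.
Product: (1)·(1) = 1.

1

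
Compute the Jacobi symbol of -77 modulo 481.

1

(-77/481)
  = (77/481)    [481 ≡ 1 mod 4 ⇒ (-1/481) = +1]
  = (481/77)    [QR: 77 ≡ 1 mod 4, sign kept]
  = (19/77)    [481 ≡ 19 mod 77]
  = (77/19)    [QR: 77 ≡ 1 mod 4, sign kept]
  = (1/19)    [77 ≡ 1 mod 19]
  = 1    [(1/19) = 1]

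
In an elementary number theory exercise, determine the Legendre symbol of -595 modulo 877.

1

Pull out -1: (-595|877) = (-1|877)·(595|877). Since 877 ≡ 1 (mod 4), (-1|877) = +1. Now have (595|877).
877 ≡ 1 (mod 4), so quadratic reciprocity gives (595|877) = (877|595). Reduce: 877 ≡ 282 (mod 595). Now have (282|595).
Factor out 2: 282 = 2·141. Since 595 ≡ 3 (mod 8), (2|595) = -1. Now have -(141|595).
141 ≡ 1 (mod 4), so quadratic reciprocity gives (141|595) = (595|141). Reduce: 595 ≡ 31 (mod 141). Now have -(31|141).
141 ≡ 1 (mod 4), so quadratic reciprocity gives (31|141) = (141|31). Reduce: 141 ≡ 17 (mod 31). Now have -(17|31).
17 ≡ 1 (mod 4), so quadratic reciprocity gives (17|31) = (31|17). Reduce: 31 ≡ 14 (mod 17). Now have -(14|17).
Factor out 2: 14 = 2·7. Since 17 ≡ 1 (mod 8), (2|17) = +1. Now have -(7|17).
17 ≡ 1 (mod 4), so quadratic reciprocity gives (7|17) = (17|7). Reduce: 17 ≡ 3 (mod 7). Now have -(3|7).
Both 3 ≡ 3 and 7 ≡ 3 (mod 4), so reciprocity gives (3|7) = -(7|3). Reduce: 7 ≡ 1 (mod 3). Now have (1|3).
(1|3) = 1. Collecting the sign factors: 1.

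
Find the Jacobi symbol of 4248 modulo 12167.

Factor out 2: 4248 = 2^3·531. Since 12167 ≡ 7 (mod 8), (2|12167) = +1, and (2|12167)^3 = +1. Now have (531|12167).
Both 531 ≡ 3 and 12167 ≡ 3 (mod 4), so reciprocity gives (531|12167) = -(12167|531). Reduce: 12167 ≡ 485 (mod 531). Now have -(485|531).
485 ≡ 1 (mod 4), so quadratic reciprocity gives (485|531) = (531|485). Reduce: 531 ≡ 46 (mod 485). Now have -(46|485).
Factor out 2: 46 = 2·23. Since 485 ≡ 5 (mod 8), (2|485) = -1. Now have (23|485).
485 ≡ 1 (mod 4), so quadratic reciprocity gives (23|485) = (485|23). Reduce: 485 ≡ 2 (mod 23). Now have (2|23).
Factor out 2: 2 = 2. Since 23 ≡ 7 (mod 8), (2|23) = +1. Now have (1|23).
(1|23) = 1. Collecting the sign factors: 1.

1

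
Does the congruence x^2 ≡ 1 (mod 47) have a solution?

yes

(1|47)
  = 1    [(1|47) = 1]
The Legendre symbol is 1, so x^2 ≡ 1 (mod 47) has solution.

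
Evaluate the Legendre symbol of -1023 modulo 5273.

1

Reduce the numerator: -1023 ≡ 4250 (mod 5273), so (-1023|5273) = (4250|5273).
Factor out 2: 4250 = 2·2125. Since 5273 ≡ 1 (mod 8), (2|5273) = +1. Now have (2125|5273).
2125 ≡ 1 (mod 4), so quadratic reciprocity gives (2125|5273) = (5273|2125). Reduce: 5273 ≡ 1023 (mod 2125). Now have (1023|2125).
2125 ≡ 1 (mod 4), so quadratic reciprocity gives (1023|2125) = (2125|1023). Reduce: 2125 ≡ 79 (mod 1023). Now have (79|1023).
Both 79 ≡ 3 and 1023 ≡ 3 (mod 4), so reciprocity gives (79|1023) = -(1023|79). Reduce: 1023 ≡ 75 (mod 79). Now have -(75|79).
Both 75 ≡ 3 and 79 ≡ 3 (mod 4), so reciprocity gives (75|79) = -(79|75). Reduce: 79 ≡ 4 (mod 75). Now have (4|75).
Factor out 2: 4 = 2^2. Since 75 ≡ 3 (mod 8), (2|75) = -1, and (2|75)^2 = +1. Now have (1|75).
(1|75) = 1. Collecting the sign factors: 1.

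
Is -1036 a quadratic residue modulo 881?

no

(-1036/881)
  = (726/881)    [-1036 ≡ 726 mod 881]
  = (363/881)    [881 ≡ 1 mod 8 ⇒ (2/881) = +1]
  = (881/363)    [QR: 881 ≡ 1 mod 4, sign kept]
  = (155/363)    [881 ≡ 155 mod 363]
  = -(363/155)    [QR: both ≡ 3 mod 4, sign flips]
  = -(53/155)    [363 ≡ 53 mod 155]
  = -(155/53)    [QR: 53 ≡ 1 mod 4, sign kept]
  = -(49/53)    [155 ≡ 49 mod 53]
  = -(53/49)    [QR: 49 ≡ 1 mod 4, sign kept]
  = -(4/49)    [53 ≡ 4 mod 49]
  = -(1/49)    [49 ≡ 1 mod 8 ⇒ (2/49)^2 = +1]
  = -1    [(1/49) = 1]
The Legendre symbol is -1, so x^2 ≡ -1036 (mod 881) has no solution.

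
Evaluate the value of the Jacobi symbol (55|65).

(55|65)
  = (65|55)    [QR: 65 ≡ 1 mod 4, sign kept]
  = (10|55)    [65 ≡ 10 mod 55]
  = (5|55)    [55 ≡ 7 mod 8 ⇒ (2|55) = +1]
  = (55|5)    [QR: 5 ≡ 1 mod 4, sign kept]
  = (0|5)    [55 ≡ 0 mod 5]
  = 0    [numerator 0, gcd > 1]

0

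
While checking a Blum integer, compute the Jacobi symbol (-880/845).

Reduce the numerator: -880 ≡ 810 (mod 845), so (-880/845) = (810/845).
Factor out 2: 810 = 2·405. Since 845 ≡ 5 (mod 8), (2/845) = -1. Now have -(405/845).
405 ≡ 1 (mod 4), so quadratic reciprocity gives (405/845) = (845/405). Reduce: 845 ≡ 35 (mod 405). Now have -(35/405).
405 ≡ 1 (mod 4), so quadratic reciprocity gives (35/405) = (405/35). Reduce: 405 ≡ 20 (mod 35). Now have -(20/35).
Factor out 2: 20 = 2^2·5. Since 35 ≡ 3 (mod 8), (2/35) = -1, and (2/35)^2 = +1. Now have -(5/35).
5 ≡ 1 (mod 4), so quadratic reciprocity gives (5/35) = (35/5). Reduce: 35 ≡ 0 (mod 5). Now have -(0/5).
The numerator is now 0 with denominator 5 > 1: the symbol is 0.

0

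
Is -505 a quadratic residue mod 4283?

no

Pull out -1: (-505/4283) = (-1/4283)·(505/4283). Since 4283 ≡ 3 (mod 4), (-1/4283) = -1. Now have -(505/4283).
505 ≡ 1 (mod 4), so quadratic reciprocity gives (505/4283) = (4283/505). Reduce: 4283 ≡ 243 (mod 505). Now have -(243/505).
505 ≡ 1 (mod 4), so quadratic reciprocity gives (243/505) = (505/243). Reduce: 505 ≡ 19 (mod 243). Now have -(19/243).
Both 19 ≡ 3 and 243 ≡ 3 (mod 4), so reciprocity gives (19/243) = -(243/19). Reduce: 243 ≡ 15 (mod 19). Now have (15/19).
Both 15 ≡ 3 and 19 ≡ 3 (mod 4), so reciprocity gives (15/19) = -(19/15). Reduce: 19 ≡ 4 (mod 15). Now have -(4/15).
Factor out 2: 4 = 2^2. Since 15 ≡ 7 (mod 8), (2/15) = +1, and (2/15)^2 = +1. Now have -(1/15).
(1/15) = 1. Collecting the sign factors: -1.
The Legendre symbol is -1, so x^2 ≡ -505 (mod 4283) has no solution.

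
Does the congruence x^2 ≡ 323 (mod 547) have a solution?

no

(323/547)
  = -(547/323)    [QR: both ≡ 3 mod 4, sign flips]
  = -(224/323)    [547 ≡ 224 mod 323]
  = (7/323)    [323 ≡ 3 mod 8 ⇒ (2/323)^5 = -1]
  = -(323/7)    [QR: both ≡ 3 mod 4, sign flips]
  = -(1/7)    [323 ≡ 1 mod 7]
  = -1    [(1/7) = 1]
(323/547) = -1, and 547 is prime, so 323 is not a quadratic residue mod 547.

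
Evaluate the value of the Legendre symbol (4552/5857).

Factor out 2: 4552 = 2^3·569. Since 5857 ≡ 1 (mod 8), (2/5857) = +1, and (2/5857)^3 = +1. Now have (569/5857).
569 ≡ 1 (mod 4), so quadratic reciprocity gives (569/5857) = (5857/569). Reduce: 5857 ≡ 167 (mod 569). Now have (167/569).
569 ≡ 1 (mod 4), so quadratic reciprocity gives (167/569) = (569/167). Reduce: 569 ≡ 68 (mod 167). Now have (68/167).
Factor out 2: 68 = 2^2·17. Since 167 ≡ 7 (mod 8), (2/167) = +1, and (2/167)^2 = +1. Now have (17/167).
17 ≡ 1 (mod 4), so quadratic reciprocity gives (17/167) = (167/17). Reduce: 167 ≡ 14 (mod 17). Now have (14/17).
Factor out 2: 14 = 2·7. Since 17 ≡ 1 (mod 8), (2/17) = +1. Now have (7/17).
17 ≡ 1 (mod 4), so quadratic reciprocity gives (7/17) = (17/7). Reduce: 17 ≡ 3 (mod 7). Now have (3/7).
Both 3 ≡ 3 and 7 ≡ 3 (mod 4), so reciprocity gives (3/7) = -(7/3). Reduce: 7 ≡ 1 (mod 3). Now have -(1/3).
(1/3) = 1. Collecting the sign factors: -1.

-1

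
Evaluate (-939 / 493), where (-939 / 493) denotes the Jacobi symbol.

(-939 / 493)
  = (939 / 493)    [493 ≡ 1 mod 4 ⇒ (-1 / 493) = +1]
  = (446 / 493)    [939 ≡ 446 mod 493]
  = -(223 / 493)    [493 ≡ 5 mod 8 ⇒ (2 / 493) = -1]
  = -(493 / 223)    [QR: 493 ≡ 1 mod 4, sign kept]
  = -(47 / 223)    [493 ≡ 47 mod 223]
  = (223 / 47)    [QR: both ≡ 3 mod 4, sign flips]
  = (35 / 47)    [223 ≡ 35 mod 47]
  = -(47 / 35)    [QR: both ≡ 3 mod 4, sign flips]
  = -(12 / 35)    [47 ≡ 12 mod 35]
  = -(3 / 35)    [35 ≡ 3 mod 8 ⇒ (2 / 35)^2 = +1]
  = (35 / 3)    [QR: both ≡ 3 mod 4, sign flips]
  = (2 / 3)    [35 ≡ 2 mod 3]
  = -(1 / 3)    [3 ≡ 3 mod 8 ⇒ (2 / 3) = -1]
  = -1    [(1 / 3) = 1]

-1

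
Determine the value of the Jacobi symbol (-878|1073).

-1

Reduce the numerator: -878 ≡ 195 (mod 1073), so (-878|1073) = (195|1073).
1073 ≡ 1 (mod 4), so quadratic reciprocity gives (195|1073) = (1073|195). Reduce: 1073 ≡ 98 (mod 195). Now have (98|195).
Factor out 2: 98 = 2·49. Since 195 ≡ 3 (mod 8), (2|195) = -1. Now have -(49|195).
49 ≡ 1 (mod 4), so quadratic reciprocity gives (49|195) = (195|49). Reduce: 195 ≡ 48 (mod 49). Now have -(48|49).
Factor out 2: 48 = 2^4·3. Since 49 ≡ 1 (mod 8), (2|49) = +1, and (2|49)^4 = +1. Now have -(3|49).
49 ≡ 1 (mod 4), so quadratic reciprocity gives (3|49) = (49|3). Reduce: 49 ≡ 1 (mod 3). Now have -(1|3).
(1|3) = 1. Collecting the sign factors: -1.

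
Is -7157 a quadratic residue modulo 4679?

Reduce the numerator: -7157 ≡ 2201 (mod 4679), so (-7157/4679) = (2201/4679).
2201 ≡ 1 (mod 4), so quadratic reciprocity gives (2201/4679) = (4679/2201). Reduce: 4679 ≡ 277 (mod 2201). Now have (277/2201).
277 ≡ 1 (mod 4), so quadratic reciprocity gives (277/2201) = (2201/277). Reduce: 2201 ≡ 262 (mod 277). Now have (262/277).
Factor out 2: 262 = 2·131. Since 277 ≡ 5 (mod 8), (2/277) = -1. Now have -(131/277).
277 ≡ 1 (mod 4), so quadratic reciprocity gives (131/277) = (277/131). Reduce: 277 ≡ 15 (mod 131). Now have -(15/131).
Both 15 ≡ 3 and 131 ≡ 3 (mod 4), so reciprocity gives (15/131) = -(131/15). Reduce: 131 ≡ 11 (mod 15). Now have (11/15).
Both 11 ≡ 3 and 15 ≡ 3 (mod 4), so reciprocity gives (11/15) = -(15/11). Reduce: 15 ≡ 4 (mod 11). Now have -(4/11).
Factor out 2: 4 = 2^2. Since 11 ≡ 3 (mod 8), (2/11) = -1, and (2/11)^2 = +1. Now have -(1/11).
(1/11) = 1. Collecting the sign factors: -1.
(-7157/4679) = -1, and 4679 is prime, so -7157 is not a quadratic residue mod 4679.

no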